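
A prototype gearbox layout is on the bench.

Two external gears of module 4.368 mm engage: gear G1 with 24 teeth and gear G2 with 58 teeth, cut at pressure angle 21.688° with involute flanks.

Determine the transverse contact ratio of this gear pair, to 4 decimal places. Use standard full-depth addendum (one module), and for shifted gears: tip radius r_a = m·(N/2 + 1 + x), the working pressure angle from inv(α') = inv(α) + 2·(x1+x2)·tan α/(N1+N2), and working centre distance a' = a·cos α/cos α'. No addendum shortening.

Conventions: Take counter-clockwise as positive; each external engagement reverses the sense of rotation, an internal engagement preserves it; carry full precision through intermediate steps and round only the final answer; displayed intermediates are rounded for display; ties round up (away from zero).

1.6159

topology: single-mesh involute geometry — m = 4.368, 24T/58T pair
base radii: r_b1 = 48.705471, r_b2 = 117.704888
tip radii: r_a1 = 56.784000, r_a2 = 131.040000
no profile shift: α' = α, a' = a
action lengths: √(r_a1²−r_b1²) = 29.192461, √(r_a2²−r_b2²) = 57.593758
base pitch p_b = π·m·cos α = 12.751062
CR = (29.192461 + 57.593758 − 179.088000·sin 21.68800°)/12.751062 = 1.615855
contact ratio ≈ 1.6159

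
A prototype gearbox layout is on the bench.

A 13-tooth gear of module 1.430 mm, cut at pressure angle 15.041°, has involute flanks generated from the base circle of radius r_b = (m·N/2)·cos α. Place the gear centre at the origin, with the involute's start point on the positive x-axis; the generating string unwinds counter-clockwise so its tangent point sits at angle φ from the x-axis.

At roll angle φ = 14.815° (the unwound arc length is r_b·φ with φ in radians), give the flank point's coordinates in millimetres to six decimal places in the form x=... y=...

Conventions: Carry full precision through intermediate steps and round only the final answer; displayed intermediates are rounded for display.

recognized (one wheel, involute flank): single-mesh tooth geometry, m = 1.430, N = 13
pitch radius r_p = m·N/2 = 1.430·13/2 = 9.295000
base radius r_b = r_p·cos α = 9.295000·cos 15.041° = 8.976557
roll angle φ = 14.815° = 0.25857053 rad
x = r_b·(cos φ + φ·sin φ) = 9.271640
y = r_b·(sin φ − φ·cos φ) = 0.051383

x=9.271640 y=0.051383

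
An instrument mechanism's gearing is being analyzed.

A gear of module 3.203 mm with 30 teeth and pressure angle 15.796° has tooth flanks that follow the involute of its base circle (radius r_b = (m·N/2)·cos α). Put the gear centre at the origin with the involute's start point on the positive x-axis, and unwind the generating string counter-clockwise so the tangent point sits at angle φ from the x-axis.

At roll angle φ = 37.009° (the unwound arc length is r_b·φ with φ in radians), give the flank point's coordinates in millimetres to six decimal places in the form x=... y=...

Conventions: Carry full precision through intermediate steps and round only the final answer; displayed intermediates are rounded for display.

class = single-mesh tooth geometry [base-circle involute, m = 3.203, 30T]
pitch radius r_p = m·N/2 = 3.203·30/2 = 48.045000
base radius r_b = r_p·cos α = 48.045000·cos 15.796° = 46.230677
roll angle φ = 37.009° = 0.64592890 rad
x = r_b·(cos φ + φ·sin φ) = 54.892073
y = r_b·(sin φ − φ·cos φ) = 3.982300

x=54.892073 y=3.982300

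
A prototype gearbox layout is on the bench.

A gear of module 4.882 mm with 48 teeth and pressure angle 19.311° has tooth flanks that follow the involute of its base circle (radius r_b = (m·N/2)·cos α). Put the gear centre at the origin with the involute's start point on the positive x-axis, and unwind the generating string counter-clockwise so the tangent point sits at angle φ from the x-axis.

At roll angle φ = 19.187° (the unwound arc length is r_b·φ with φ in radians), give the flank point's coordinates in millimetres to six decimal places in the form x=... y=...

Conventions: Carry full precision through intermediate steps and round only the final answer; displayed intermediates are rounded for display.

x=116.603196 y=1.368719

topology: single-mesh involute geometry — m = 4.882, N = 48
pitch radius r_p = m·N/2 = 4.882·48/2 = 117.168000
base radius r_b = r_p·cos α = 117.168000·cos 19.311° = 110.575833
roll angle φ = 19.187° = 0.33487632 rad
x = r_b·(cos φ + φ·sin φ) = 116.603196
y = r_b·(sin φ − φ·cos φ) = 1.368719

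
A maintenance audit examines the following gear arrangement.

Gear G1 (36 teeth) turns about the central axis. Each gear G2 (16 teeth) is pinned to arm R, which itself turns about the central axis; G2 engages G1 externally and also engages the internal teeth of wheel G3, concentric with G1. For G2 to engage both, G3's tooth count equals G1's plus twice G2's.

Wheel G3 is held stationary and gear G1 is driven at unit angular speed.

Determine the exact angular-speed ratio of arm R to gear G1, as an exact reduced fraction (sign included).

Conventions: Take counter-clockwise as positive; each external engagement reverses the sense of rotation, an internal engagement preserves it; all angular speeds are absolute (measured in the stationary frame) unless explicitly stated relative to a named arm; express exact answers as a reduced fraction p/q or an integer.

9/26

planetary set (36T centre, 16T on arm, 68T internal) — Willis relation
ring teeth: 36 + 2·16 = 68
36(ω_sun−ω_arm) = −68(ω_ring−ω_arm),  ω_ring = 0, ω_sun = 1
36(1−ω_arm) = −68(0−ω_arm)  ⇒  104·ω_arm = 36  ⇒  ω_arm = 9/26
ω_out/ω_in = 9/26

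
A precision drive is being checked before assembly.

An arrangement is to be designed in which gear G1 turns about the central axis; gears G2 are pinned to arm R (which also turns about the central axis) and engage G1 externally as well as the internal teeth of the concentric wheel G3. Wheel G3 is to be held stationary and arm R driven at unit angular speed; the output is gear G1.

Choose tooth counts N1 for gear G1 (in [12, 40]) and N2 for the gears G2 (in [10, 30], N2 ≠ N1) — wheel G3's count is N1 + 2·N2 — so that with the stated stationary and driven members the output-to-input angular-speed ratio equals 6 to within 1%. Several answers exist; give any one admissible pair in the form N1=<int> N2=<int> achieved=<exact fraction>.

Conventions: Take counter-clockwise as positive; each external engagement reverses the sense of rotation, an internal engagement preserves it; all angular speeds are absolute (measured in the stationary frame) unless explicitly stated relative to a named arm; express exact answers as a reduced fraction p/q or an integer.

class = planetary set [ratio 6 wanted; Willis about the carrier]
Willis with ω_ring = 0: ω_sun/ω_arm = (N1+N3)/N1; set equal to 6  ⇒  N3/N1 = 6 − 1 = 5
N3 = N1 + 2·N2  ⇒  N2/N1 = (N3/N1 − 1)/2 = (5 − 1)/2 = 2
smallest multiple with N1 ≥ 12 and N2 ≥ 10: k = 12  ⇒  N1 = 12·1 = 12, N2 = 12·2 = 24 (N1 ≤ 40, N2 ≤ 30, N2 ≠ N1 ✓), N3 = 12 + 2·24 = 60
check: (N1+N3)/N1 with N1 = 12, N3 = 60 gives 6; |achieved − target| = 0 ≤ 3/50 ✓

N1=12 N2=24 achieved=6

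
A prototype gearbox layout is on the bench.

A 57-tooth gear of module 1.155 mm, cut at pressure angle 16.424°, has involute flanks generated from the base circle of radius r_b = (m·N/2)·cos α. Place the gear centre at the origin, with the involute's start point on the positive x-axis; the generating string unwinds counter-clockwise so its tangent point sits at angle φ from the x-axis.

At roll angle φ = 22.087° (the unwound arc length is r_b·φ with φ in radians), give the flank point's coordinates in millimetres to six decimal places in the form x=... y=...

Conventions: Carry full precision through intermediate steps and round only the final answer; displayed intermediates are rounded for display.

topology: single-mesh involute geometry — m = 1.155, N = 57
pitch radius r_p = m·N/2 = 1.155·57/2 = 32.917500
base radius r_b = r_p·cos α = 32.917500·cos 16.424° = 31.574322
roll angle φ = 22.087° = 0.38549087 rad
x = r_b·(cos φ + φ·sin φ) = 33.833905
y = r_b·(sin φ − φ·cos φ) = 0.594002

x=33.833905 y=0.594002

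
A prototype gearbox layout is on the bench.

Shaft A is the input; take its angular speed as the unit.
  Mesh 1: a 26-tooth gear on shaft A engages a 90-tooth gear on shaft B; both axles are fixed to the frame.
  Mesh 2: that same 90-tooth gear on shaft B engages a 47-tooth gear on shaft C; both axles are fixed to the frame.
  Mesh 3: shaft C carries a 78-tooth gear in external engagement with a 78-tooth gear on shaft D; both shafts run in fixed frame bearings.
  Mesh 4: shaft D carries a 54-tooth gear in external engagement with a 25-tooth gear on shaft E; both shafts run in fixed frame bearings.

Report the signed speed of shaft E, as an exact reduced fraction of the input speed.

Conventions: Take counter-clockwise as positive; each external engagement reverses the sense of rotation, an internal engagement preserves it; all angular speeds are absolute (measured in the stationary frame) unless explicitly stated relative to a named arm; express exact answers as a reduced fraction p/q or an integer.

4-mesh fixed-axis compound train (all bearings frame-fixed)
mesh 1 [26T→90T]: |ω|/ω_in = 1×26/90 = 13/45, sense flips to −
mesh 2 [90T→47T]: |ω|/ω_in = (13/45)×90/47 = 26/47, sense flips to +
mesh 3 [78T→78T]: |ω|/ω_in = (26/47)×78/78 = 26/47, sense flips to −
mesh 4 [54T→25T]: |ω|/ω_in = (26/47)×54/25 = 1404/1175, sense flips to +
signed output speed (× input speed) = 1404/1175

1404/1175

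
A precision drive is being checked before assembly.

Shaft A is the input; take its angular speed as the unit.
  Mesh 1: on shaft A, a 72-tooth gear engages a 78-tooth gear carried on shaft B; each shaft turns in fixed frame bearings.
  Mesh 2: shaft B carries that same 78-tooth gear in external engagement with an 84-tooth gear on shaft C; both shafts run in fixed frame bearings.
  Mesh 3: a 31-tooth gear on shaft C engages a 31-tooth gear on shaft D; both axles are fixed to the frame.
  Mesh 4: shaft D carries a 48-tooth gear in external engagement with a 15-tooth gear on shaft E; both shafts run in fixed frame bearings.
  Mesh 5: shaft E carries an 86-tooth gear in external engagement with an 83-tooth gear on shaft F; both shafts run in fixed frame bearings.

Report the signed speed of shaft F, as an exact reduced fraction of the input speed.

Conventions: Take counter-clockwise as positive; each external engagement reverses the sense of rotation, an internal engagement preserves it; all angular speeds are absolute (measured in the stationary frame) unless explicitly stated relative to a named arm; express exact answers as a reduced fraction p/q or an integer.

5-mesh fixed-axis compound train (all bearings frame-fixed)
mesh 1 [72T→78T]: |ω|/ω_in = 1×72/78 = 12/13, sense flips to −
mesh 2 [78T→84T]: |ω|/ω_in = (12/13)×78/84 = 6/7, sense flips to +
mesh 3 [31T→31T]: |ω|/ω_in = (6/7)×31/31 = 6/7, sense flips to −
mesh 4 [48T→15T]: |ω|/ω_in = (6/7)×48/15 = 96/35, sense flips to +
mesh 5 [86T→83T]: |ω|/ω_in = (96/35)×86/83 = 8256/2905, sense flips to −
signed output speed (× input speed) = -8256/2905

-8256/2905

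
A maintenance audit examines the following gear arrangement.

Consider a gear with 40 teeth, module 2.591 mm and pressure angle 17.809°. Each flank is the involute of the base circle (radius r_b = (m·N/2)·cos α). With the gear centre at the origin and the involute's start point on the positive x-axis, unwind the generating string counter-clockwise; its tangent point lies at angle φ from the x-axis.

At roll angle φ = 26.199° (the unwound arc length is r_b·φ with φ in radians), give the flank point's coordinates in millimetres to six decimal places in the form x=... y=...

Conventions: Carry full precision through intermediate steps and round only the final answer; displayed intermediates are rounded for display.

class = single-mesh tooth geometry [base-circle involute, m = 2.591, 40T]
pitch radius r_p = m·N/2 = 2.591·40/2 = 51.820000
base radius r_b = r_p·cos α = 51.820000·cos 17.809° = 49.336856
roll angle φ = 26.199° = 0.45725881 rad
x = r_b·(cos φ + φ·sin φ) = 54.228179
y = r_b·(sin φ − φ·cos φ) = 1.539674

x=54.228179 y=1.539674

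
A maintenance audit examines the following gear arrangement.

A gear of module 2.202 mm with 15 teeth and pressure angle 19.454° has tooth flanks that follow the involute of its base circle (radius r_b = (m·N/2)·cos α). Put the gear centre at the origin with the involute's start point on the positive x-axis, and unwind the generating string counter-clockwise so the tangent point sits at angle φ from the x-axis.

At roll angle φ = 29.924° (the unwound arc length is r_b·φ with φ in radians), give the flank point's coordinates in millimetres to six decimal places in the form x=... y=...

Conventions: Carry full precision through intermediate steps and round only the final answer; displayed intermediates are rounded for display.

x=17.553293 y=0.719491

topology: single-mesh involute geometry — m = 2.202, N = 15
pitch radius r_p = m·N/2 = 2.202·15/2 = 16.515000
base radius r_b = r_p·cos α = 16.515000·cos 19.454° = 15.572145
roll angle φ = 29.924° = 0.52227233 rad
x = r_b·(cos φ + φ·sin φ) = 17.553293
y = r_b·(sin φ − φ·cos φ) = 0.719491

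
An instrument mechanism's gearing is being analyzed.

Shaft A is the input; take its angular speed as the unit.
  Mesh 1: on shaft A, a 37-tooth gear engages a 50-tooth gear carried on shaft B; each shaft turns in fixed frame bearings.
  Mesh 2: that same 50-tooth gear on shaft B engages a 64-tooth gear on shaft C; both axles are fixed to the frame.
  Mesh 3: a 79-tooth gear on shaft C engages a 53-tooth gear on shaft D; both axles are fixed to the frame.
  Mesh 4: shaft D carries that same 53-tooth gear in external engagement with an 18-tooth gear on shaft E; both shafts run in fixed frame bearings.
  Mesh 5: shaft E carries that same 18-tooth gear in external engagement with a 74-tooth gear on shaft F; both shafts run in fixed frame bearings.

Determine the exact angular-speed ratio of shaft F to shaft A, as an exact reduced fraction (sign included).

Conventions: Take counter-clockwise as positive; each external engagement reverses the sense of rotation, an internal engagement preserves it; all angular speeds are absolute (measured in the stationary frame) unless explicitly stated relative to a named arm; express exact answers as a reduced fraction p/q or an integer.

class = fixed-axis compound train [5 meshes; 5 ratios multiply, 5 sense flips]
mesh 1 [37T→50T]: running ratio 37/50, sense −
mesh 2 [50T→64T]: running ratio 37/64, sense +
mesh 3 [79T→53T]: running ratio 2923/3392, sense −
mesh 4 [53T→18T]: running ratio 2923/1152, sense +
mesh 5 [18T→74T]: running ratio 79/128, sense −
ω_out/ω_in = -79/128

-79/128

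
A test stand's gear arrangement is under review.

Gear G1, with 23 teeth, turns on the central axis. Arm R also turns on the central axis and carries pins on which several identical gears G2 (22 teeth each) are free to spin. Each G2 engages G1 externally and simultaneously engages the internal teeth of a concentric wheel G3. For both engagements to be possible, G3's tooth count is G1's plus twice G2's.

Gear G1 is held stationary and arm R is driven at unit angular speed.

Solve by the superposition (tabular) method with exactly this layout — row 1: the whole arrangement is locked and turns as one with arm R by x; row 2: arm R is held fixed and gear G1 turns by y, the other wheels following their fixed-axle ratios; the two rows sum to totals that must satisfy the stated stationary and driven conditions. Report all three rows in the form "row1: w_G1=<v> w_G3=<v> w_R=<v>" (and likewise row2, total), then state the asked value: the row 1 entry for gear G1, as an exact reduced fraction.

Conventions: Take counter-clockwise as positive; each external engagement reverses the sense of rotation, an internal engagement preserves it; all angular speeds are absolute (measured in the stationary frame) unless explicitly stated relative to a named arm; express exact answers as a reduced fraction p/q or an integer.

row1: w_G1=1 w_G3=1 w_R=1
row2: w_G1=-1 w_G3=23/67 w_R=0
total: w_G1=0 w_G3=90/67 w_R=1
asked value: 1

class = planetary set [G3 = 23+2·22 = 67; Willis about the carrier]
row 1: whole set turns with the arm by x
row 2 (arm held, sun turns y): ω_ring = −(23/67)·y, ω_arm = 0
boundary: total ω_sun = x + y = 0 and total ω_arm = x = 1  ⇒  y = -1, x = 1
row 2 ring = −(23/67)·(-1) = 23/67
totals (row 1 + row 2): sun 1 + (-1) = 0, ring 1 + 23/67 = 90/67, arm 1 + 0 = 1
asked cell (row1, sun) = 1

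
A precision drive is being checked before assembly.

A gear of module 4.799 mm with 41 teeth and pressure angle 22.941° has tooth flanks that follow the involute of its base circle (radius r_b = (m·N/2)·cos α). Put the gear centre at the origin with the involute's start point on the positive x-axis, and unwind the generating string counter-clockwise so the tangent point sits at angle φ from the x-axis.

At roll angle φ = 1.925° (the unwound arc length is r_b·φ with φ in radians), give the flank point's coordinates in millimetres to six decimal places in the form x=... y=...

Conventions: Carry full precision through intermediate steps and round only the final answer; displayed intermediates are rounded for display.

x=90.649462 y=0.001145

class = single-mesh tooth geometry [base-circle involute, m = 4.799, 41T]
pitch radius r_p = m·N/2 = 4.799·41/2 = 98.379500
base radius r_b = r_p·cos α = 98.379500·cos 22.941° = 90.598343
roll angle φ = 1.925° = 0.03359759 rad
x = r_b·(cos φ + φ·sin φ) = 90.649462
y = r_b·(sin φ − φ·cos φ) = 0.001145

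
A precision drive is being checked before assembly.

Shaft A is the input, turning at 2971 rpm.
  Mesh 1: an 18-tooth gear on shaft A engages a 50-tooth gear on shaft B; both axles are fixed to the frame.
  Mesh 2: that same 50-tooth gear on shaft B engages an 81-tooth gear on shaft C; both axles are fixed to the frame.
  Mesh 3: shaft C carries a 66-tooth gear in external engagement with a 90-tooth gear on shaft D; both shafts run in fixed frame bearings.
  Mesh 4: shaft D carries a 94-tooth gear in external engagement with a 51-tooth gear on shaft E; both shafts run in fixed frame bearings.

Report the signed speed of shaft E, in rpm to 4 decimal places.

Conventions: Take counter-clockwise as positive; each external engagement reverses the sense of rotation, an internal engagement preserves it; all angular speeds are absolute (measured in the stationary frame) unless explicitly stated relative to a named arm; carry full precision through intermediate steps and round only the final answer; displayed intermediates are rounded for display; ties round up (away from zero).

+892.3788 rpm

4-mesh fixed-axis compound train (all bearings frame-fixed)
mesh 1 [18T→50T]: ω = 2971.0000×18/50 = 1069.5600 rpm, sense flips to −
mesh 2 [50T→81T]: ω = 1069.5600×50/81 = 660.2222 rpm, sense flips to +
mesh 3 [66T→90T]: ω = 660.2222×66/90 = 484.1630 rpm, sense flips to −
mesh 4 [94T→51T]: ω = 484.1630×94/51 = 892.3788 rpm, sense flips to +
signed output speed = +892.3788 rpm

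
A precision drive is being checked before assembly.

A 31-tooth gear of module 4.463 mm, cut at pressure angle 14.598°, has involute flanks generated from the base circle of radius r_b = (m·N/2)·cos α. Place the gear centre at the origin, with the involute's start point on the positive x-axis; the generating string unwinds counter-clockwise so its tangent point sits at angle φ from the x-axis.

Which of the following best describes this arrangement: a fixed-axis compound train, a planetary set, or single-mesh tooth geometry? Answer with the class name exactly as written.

single-mesh tooth geometry

class = single-mesh tooth geometry [base-circle involute, m = 4.463, 31T]
classification: single-mesh tooth geometry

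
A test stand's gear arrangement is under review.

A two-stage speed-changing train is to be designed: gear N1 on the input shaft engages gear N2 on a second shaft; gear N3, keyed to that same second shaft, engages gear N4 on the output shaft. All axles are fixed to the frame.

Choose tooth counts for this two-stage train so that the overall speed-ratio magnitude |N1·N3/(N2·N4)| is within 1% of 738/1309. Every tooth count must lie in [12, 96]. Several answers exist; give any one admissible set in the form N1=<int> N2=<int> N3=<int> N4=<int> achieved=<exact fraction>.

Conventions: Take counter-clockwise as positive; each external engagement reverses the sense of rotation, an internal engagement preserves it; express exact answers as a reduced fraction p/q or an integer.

N1=18 N2=17 N3=41 N4=77 achieved=738/1309

design class (target 738/1309): fixed-axis compound train
target = 738/1309 in lowest terms: an exact hit needs N1·N3 = k·738 and N2·N4 = k·1309 for one integer k, every count in [12, 96]; additionally prefer no 1:1 stage (N1 ≠ N2, N3 ≠ N4)
k = 1: N1·N3 = 738 = 18·41, N2·N4 = 1309 = 17·77
achieved = 18·41/(17·77) = 738/1309; |achieved − target| = 0 ≤ 369/65450 ✓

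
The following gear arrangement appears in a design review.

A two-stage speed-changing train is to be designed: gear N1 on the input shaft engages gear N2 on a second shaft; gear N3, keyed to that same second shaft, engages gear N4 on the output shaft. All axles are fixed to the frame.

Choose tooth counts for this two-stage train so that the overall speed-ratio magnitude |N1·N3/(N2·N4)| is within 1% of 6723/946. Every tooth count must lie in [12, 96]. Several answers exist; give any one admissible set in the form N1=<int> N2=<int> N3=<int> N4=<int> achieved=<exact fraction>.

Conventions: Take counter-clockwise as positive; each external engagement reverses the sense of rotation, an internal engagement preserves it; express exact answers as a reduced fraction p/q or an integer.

N1=81 N2=22 N3=83 N4=43 achieved=6723/946

topology: fixed-axis compound train — 2 stages, target 6723/946
target = 6723/946 in lowest terms: an exact hit needs N1·N3 = k·6723 and N2·N4 = k·946 for one integer k, every count in [12, 96]; additionally prefer no 1:1 stage (N1 ≠ N2, N3 ≠ N4)
k = 1: N1·N3 = 6723 = 81·83, N2·N4 = 946 = 22·43
achieved = 81·83/(22·43) = 6723/946; |achieved − target| = 0 ≤ 6723/94600 ✓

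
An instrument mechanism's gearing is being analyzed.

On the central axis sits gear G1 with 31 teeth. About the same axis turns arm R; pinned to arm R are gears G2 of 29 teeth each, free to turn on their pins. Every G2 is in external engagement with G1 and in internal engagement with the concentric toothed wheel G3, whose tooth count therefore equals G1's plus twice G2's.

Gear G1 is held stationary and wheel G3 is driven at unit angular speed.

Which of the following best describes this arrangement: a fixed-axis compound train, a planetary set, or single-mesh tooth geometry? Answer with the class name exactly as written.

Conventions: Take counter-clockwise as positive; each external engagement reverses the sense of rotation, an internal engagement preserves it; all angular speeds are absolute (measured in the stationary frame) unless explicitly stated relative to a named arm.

planetary set

recognized (axles ride arm R): planetary set, 31/29/89 teeth
classification: planetary set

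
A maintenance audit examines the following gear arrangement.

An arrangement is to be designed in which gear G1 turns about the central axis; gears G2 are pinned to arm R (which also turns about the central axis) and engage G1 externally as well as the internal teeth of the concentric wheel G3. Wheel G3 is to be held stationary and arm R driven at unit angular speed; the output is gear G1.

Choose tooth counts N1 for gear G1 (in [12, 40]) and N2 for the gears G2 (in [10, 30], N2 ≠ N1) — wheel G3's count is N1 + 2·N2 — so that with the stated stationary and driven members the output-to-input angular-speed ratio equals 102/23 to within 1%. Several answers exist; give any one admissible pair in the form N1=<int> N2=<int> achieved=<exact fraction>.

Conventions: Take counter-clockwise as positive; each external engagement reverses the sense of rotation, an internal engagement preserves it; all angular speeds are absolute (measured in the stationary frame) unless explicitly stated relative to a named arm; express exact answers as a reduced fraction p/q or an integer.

topology: planetary set — design target 102/23, arm = carrier (Willis)
Willis with ω_ring = 0: ω_sun/ω_arm = (N1+N3)/N1; set equal to 102/23  ⇒  N3/N1 = 102/23 − 1 = 79/23
N3 = N1 + 2·N2  ⇒  N2/N1 = (N3/N1 − 1)/2 = (79/23 − 1)/2 = 28/23
smallest multiple with N1 ≥ 12 and N2 ≥ 10: k = 1  ⇒  N1 = 1·23 = 23, N2 = 1·28 = 28 (N1 ≤ 40, N2 ≤ 30, N2 ≠ N1 ✓), N3 = 23 + 2·28 = 79
check: (N1+N3)/N1 with N1 = 23, N3 = 79 gives 102/23; |achieved − target| = 0 ≤ 51/1150 ✓

N1=23 N2=28 achieved=102/23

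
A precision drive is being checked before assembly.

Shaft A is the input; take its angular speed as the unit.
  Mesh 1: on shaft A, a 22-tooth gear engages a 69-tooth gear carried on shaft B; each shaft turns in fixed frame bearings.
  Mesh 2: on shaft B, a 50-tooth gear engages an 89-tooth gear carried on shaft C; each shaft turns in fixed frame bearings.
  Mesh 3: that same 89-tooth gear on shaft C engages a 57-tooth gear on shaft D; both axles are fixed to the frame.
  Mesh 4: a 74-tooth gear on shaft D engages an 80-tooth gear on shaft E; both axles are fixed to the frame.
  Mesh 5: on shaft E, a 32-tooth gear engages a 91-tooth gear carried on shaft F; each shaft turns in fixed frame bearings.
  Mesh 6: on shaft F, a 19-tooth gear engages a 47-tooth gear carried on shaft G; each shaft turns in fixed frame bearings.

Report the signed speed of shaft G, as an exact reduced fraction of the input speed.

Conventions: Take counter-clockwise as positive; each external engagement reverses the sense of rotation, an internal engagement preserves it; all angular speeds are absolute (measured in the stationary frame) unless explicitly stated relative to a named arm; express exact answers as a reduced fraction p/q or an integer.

6-mesh fixed-axis compound train (all bearings frame-fixed)
mesh 1 [22T→69T]: |ω|/ω_in = 1×22/69 = 22/69, sense flips to −
mesh 2 [50T→89T]: |ω|/ω_in = (22/69)×50/89 = 1100/6141, sense flips to +
mesh 3 [89T→57T]: |ω|/ω_in = (1100/6141)×89/57 = 1100/3933, sense flips to −
mesh 4 [74T→80T]: |ω|/ω_in = (1100/3933)×74/80 = 2035/7866, sense flips to +
mesh 5 [32T→91T]: |ω|/ω_in = (2035/7866)×32/91 = 32560/357903, sense flips to −
mesh 6 [19T→47T]: |ω|/ω_in = (32560/357903)×19/47 = 32560/885339, sense flips to +
signed output speed (× input speed) = 32560/885339

32560/885339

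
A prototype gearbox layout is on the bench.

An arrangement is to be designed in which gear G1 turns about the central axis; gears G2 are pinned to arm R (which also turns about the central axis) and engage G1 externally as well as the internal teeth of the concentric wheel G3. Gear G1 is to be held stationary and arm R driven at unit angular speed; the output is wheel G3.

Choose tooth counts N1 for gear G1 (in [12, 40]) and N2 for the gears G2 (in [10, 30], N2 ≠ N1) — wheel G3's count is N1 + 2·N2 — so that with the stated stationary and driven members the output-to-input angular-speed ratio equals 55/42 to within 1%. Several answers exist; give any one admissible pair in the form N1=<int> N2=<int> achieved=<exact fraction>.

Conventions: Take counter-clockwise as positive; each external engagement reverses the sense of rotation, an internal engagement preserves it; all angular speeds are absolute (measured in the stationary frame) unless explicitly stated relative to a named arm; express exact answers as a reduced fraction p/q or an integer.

N1=26 N2=29 achieved=55/42

design class (target 55/42): planetary set
Willis with ω_sun = 0: ω_ring/ω_arm = (N1+N3)/N3; set equal to 55/42  ⇒  N3/N1 = 1/(55/42 − 1) = 42/13
N3 = N1 + 2·N2  ⇒  N2/N1 = (N3/N1 − 1)/2 = (42/13 − 1)/2 = 29/26
smallest multiple with N1 ≥ 12 and N2 ≥ 10: k = 1  ⇒  N1 = 1·26 = 26, N2 = 1·29 = 29 (N1 ≤ 40, N2 ≤ 30, N2 ≠ N1 ✓), N3 = 26 + 2·29 = 84
check: (N1+N3)/N3 with N1 = 26, N3 = 84 gives 55/42; |achieved − target| = 0 ≤ 11/840 ✓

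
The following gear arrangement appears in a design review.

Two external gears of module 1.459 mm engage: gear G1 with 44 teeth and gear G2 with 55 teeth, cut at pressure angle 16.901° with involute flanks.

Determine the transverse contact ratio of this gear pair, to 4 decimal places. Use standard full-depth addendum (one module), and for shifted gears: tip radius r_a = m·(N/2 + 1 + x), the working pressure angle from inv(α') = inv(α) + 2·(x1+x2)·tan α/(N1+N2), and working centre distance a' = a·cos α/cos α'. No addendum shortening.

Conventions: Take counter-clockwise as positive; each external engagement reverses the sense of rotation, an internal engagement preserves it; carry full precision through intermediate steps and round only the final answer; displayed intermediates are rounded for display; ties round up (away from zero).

1.9391

class = single-mesh tooth geometry [involute pair 44T × 55T, m = 1.459]
base radii: r_b1 = 30.711640, r_b2 = 38.389549
tip radii: r_a1 = 33.557000, r_a2 = 41.581500
no profile shift: α' = α, a' = a
action lengths: √(r_a1²−r_b1²) = 13.522849, √(r_a2²−r_b2²) = 15.976972
base pitch p_b = π·m·cos α = 4.385612
CR = (13.522849 + 15.976972 − 72.220500·sin 16.90100°)/4.385612 = 1.939058
contact ratio ≈ 1.9391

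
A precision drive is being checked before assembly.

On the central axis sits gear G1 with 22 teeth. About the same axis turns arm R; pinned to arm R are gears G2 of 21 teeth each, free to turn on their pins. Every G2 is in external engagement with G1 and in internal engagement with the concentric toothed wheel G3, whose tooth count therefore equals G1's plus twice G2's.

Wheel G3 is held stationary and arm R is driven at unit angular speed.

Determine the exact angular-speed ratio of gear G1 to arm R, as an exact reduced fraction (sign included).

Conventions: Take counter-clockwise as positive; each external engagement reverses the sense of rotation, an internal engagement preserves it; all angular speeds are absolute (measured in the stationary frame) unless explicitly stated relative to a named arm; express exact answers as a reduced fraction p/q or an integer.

43/11

topology: planetary set — G1 22T / G2 21T / G3 64T, arm = carrier (Willis)
ring teeth: 22 + 2·21 = 64
22(ω_sun−ω_arm) = −64(ω_ring−ω_arm),  ω_ring = 0, ω_arm = 1
ω_sun = 1 − (64/22)(0−1) = 43/11
ω_out/ω_in = 43/11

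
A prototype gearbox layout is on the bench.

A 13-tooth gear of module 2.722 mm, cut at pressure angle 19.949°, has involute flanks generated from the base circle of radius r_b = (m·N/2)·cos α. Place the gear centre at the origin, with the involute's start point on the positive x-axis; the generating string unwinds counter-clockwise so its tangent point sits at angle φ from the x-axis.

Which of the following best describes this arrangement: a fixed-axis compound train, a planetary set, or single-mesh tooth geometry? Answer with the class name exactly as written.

topology: single-mesh involute geometry — m = 2.722, N = 13
classification: single-mesh tooth geometry

single-mesh tooth geometry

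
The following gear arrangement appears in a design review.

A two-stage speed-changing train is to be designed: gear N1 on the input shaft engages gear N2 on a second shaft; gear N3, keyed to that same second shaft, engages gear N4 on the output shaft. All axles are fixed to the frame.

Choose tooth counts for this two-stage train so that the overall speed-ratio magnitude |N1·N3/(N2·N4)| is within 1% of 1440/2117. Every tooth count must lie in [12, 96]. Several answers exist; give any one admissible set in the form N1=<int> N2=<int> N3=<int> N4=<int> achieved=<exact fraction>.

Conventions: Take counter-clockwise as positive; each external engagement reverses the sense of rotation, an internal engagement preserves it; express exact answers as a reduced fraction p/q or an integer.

class = fixed-axis compound train [2-stage, 1440/2117 wanted]
target = 1440/2117 in lowest terms: an exact hit needs N1·N3 = k·1440 and N2·N4 = k·2117 for one integer k, every count in [12, 96]; additionally prefer no 1:1 stage (N1 ≠ N2, N3 ≠ N4)
k = 1: N1·N3 = 1440 = 15·96, N2·N4 = 2117 = 29·73
achieved = 15·96/(29·73) = 1440/2117; |achieved − target| = 0 ≤ 72/10585 ✓

N1=15 N2=29 N3=96 N4=73 achieved=1440/2117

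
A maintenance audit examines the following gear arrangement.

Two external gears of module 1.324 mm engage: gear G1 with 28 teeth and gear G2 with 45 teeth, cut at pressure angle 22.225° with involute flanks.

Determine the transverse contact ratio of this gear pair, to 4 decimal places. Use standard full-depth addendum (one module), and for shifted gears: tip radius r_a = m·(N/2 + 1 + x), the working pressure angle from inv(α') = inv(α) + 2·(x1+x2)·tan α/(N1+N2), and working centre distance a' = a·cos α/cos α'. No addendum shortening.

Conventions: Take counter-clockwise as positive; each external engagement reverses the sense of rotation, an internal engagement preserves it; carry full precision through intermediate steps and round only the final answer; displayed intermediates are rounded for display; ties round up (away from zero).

1.5918

recognized (one external pair, fixed centres): single-mesh tooth geometry, m = 1.324, N1 = 28, N2 = 45
base radii: r_b1 = 17.158880, r_b2 = 27.576771
tip radii: r_a1 = 19.860000, r_a2 = 31.114000
no profile shift: α' = α, a' = a
action lengths: √(r_a1²−r_b1²) = 9.999623, √(r_a2²−r_b2²) = 14.408425
base pitch p_b = π·m·cos α = 3.850444
CR = (9.999623 + 14.408425 − 48.326000·sin 22.22500°)/3.850444 = 1.591763
contact ratio ≈ 1.5918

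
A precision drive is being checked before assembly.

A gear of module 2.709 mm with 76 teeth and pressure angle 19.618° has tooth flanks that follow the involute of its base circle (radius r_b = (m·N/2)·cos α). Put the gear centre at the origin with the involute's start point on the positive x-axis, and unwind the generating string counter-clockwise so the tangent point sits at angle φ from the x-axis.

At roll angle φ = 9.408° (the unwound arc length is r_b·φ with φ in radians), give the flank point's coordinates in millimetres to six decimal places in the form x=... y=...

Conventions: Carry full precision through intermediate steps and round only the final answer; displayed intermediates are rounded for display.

single-mesh involute tooth geometry (76T wheel at module 2.709)
pitch radius r_p = m·N/2 = 2.709·76/2 = 102.942000
base radius r_b = r_p·cos α = 102.942000·cos 19.618° = 96.966425
roll angle φ = 9.408° = 0.16420058 rad
x = r_b·(cos φ + φ·sin φ) = 98.264823
y = r_b·(sin φ − φ·cos φ) = 0.142709

x=98.264823 y=0.142709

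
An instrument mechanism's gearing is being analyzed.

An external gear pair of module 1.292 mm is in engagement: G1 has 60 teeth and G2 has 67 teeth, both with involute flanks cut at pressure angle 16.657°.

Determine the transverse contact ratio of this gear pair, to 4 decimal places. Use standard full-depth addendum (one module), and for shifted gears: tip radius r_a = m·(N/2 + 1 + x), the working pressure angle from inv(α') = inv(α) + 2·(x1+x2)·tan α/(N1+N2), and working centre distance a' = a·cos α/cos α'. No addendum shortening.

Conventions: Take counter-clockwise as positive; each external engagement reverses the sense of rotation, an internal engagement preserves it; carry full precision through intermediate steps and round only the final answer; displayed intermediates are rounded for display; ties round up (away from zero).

topology: single-mesh involute geometry — m = 1.292, 60T/67T pair
base radii: r_b1 = 37.133548, r_b2 = 41.465796
tip radii: r_a1 = 40.052000, r_a2 = 44.574000
no profile shift: α' = α, a' = a
action lengths: √(r_a1²−r_b1²) = 15.008740, √(r_a2²−r_b2²) = 16.353264
base pitch p_b = π·m·cos α = 3.888616
CR = (15.008740 + 16.353264 − 82.042000·sin 16.65700°)/3.888616 = 2.017518
contact ratio ≈ 2.0175

2.0175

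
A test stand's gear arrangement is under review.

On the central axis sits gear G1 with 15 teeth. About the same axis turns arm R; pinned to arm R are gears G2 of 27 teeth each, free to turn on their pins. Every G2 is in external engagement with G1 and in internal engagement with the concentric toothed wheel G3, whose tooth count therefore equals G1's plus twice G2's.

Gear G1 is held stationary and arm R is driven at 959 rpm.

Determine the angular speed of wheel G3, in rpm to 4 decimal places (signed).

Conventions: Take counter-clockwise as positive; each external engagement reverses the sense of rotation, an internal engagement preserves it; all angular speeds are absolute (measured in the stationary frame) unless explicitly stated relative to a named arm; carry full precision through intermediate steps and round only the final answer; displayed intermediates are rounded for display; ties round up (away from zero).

class = planetary set [G3 = 15+2·27 = 69; Willis about the carrier]
normalise by the input: solve with ω_arm = 1, then scale by 959 rpm
ring teeth: 15 + 2·27 = 69
15(ω_sun−ω_arm) = −69(ω_ring−ω_arm),  ω_sun = 0, ω_arm = 1
ω_ring = 1 − (15/69)(0−1) = 28/23
scale: ω_ring = 28/23 × 959 rpm = +1167.4783 rpm

+1167.4783 rpm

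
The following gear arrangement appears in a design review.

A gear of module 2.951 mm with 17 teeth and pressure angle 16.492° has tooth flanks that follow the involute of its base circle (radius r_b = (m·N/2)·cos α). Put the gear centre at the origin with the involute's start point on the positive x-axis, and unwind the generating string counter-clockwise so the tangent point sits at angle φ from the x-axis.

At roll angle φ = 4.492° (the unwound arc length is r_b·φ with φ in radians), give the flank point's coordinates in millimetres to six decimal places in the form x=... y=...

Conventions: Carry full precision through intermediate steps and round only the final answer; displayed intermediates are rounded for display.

topology: single-mesh involute geometry — m = 2.951, N = 17
pitch radius r_p = m·N/2 = 2.951·17/2 = 25.083500
base radius r_b = r_p·cos α = 25.083500·cos 16.492° = 24.051549
roll angle φ = 4.492° = 0.07840019 rad
x = r_b·(cos φ + φ·sin φ) = 24.125353
y = r_b·(sin φ − φ·cos φ) = 0.003861

x=24.125353 y=0.003861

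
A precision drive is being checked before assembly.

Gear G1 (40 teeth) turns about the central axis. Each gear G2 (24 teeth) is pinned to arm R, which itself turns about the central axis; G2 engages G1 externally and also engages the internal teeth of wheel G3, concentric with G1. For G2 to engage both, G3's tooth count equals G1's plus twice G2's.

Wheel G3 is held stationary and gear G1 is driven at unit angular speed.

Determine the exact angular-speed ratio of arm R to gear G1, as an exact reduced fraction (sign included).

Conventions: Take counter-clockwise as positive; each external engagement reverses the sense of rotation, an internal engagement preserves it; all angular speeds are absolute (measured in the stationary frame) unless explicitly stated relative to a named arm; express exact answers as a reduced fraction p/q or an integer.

5/16

topology: planetary set — G1 40T / G2 24T / G3 88T, arm = carrier (Willis)
ring teeth: 40 + 2·24 = 88
40(ω_sun−ω_arm) = −88(ω_ring−ω_arm),  ω_ring = 0, ω_sun = 1
40(1−ω_arm) = −88(0−ω_arm)  ⇒  128·ω_arm = 40  ⇒  ω_arm = 5/16
ω_out/ω_in = 5/16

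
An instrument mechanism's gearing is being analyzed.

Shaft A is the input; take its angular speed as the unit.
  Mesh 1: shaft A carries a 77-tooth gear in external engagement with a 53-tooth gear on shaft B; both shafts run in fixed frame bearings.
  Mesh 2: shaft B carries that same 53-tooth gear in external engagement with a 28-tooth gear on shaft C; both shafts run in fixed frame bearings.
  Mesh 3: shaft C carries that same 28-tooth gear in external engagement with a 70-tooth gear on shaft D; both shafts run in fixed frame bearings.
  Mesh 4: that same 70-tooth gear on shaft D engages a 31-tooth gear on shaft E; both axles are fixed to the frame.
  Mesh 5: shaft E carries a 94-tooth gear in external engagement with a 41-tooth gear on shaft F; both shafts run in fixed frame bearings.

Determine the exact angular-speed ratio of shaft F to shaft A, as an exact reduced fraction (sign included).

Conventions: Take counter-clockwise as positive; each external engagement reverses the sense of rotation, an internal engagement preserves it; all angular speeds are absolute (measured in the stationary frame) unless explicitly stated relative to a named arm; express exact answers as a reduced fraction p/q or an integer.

class = fixed-axis compound train [5 meshes; 5 ratios multiply, 5 sense flips]
mesh 1 [77T→53T]: running ratio 77/53, sense −
mesh 2 [53T→28T]: running ratio 11/4, sense +
mesh 3 [28T→70T]: running ratio 11/10, sense −
mesh 4 [70T→31T]: running ratio 77/31, sense +
mesh 5 [94T→41T]: running ratio 7238/1271, sense −
ω_out/ω_in = -7238/1271

-7238/1271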